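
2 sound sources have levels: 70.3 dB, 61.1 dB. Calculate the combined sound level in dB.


Formula: L_total = 10 * log10( sum(10^(Li/10)) )
  Source 1: 10^(70.3/10) = 10715193.0524
  Source 2: 10^(61.1/10) = 1288249.5517
Sum of linear values = 12003442.6041
L_total = 10 * log10(12003442.6041) = 70.79

70.79 dB


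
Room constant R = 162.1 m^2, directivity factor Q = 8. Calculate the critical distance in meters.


Given values:
  R = 162.1 m^2, Q = 8
Formula: d_c = 0.141 * sqrt(Q * R)
Compute Q * R = 8 * 162.1 = 1296.8
Compute sqrt(1296.8) = 36.0111
d_c = 0.141 * 36.0111 = 5.078

5.078 m


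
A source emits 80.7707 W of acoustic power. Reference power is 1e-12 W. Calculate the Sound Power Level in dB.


Given values:
  W = 80.7707 W
  W_ref = 1e-12 W
Formula: SWL = 10 * log10(W / W_ref)
Compute ratio: W / W_ref = 80770700000000
Compute log10: log10(80770700000000) = 13.907254
Multiply: SWL = 10 * 13.907254 = 139.07

139.07 dB


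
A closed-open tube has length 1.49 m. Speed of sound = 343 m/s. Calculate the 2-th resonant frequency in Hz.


Given values:
  Tube type: closed-open, L = 1.49 m, c = 343 m/s, n = 2
Formula: f_n = (2n - 1) * c / (4 * L)
Compute 2n - 1 = 2*2 - 1 = 3
Compute 4 * L = 4 * 1.49 = 5.96
f = 3 * 343 / 5.96
f = 172.65

172.65 Hz


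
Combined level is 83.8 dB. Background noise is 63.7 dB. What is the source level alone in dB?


Given values:
  L_total = 83.8 dB, L_bg = 63.7 dB
Formula: L_source = 10 * log10(10^(L_total/10) - 10^(L_bg/10))
Convert to linear:
  10^(83.8/10) = 239883291.9019
  10^(63.7/10) = 2344228.8153
Difference: 239883291.9019 - 2344228.8153 = 237539063.0866
L_source = 10 * log10(237539063.0866) = 83.76

83.76 dB


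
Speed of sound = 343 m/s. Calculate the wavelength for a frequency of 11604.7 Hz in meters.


Given values:
  c = 343 m/s, f = 11604.7 Hz
Formula: lambda = c / f
lambda = 343 / 11604.7
lambda = 0.0296

0.0296 m


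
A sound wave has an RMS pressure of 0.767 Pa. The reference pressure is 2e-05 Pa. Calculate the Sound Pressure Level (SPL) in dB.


Given values:
  p = 0.767 Pa
  p_ref = 2e-05 Pa
Formula: SPL = 20 * log10(p / p_ref)
Compute ratio: p / p_ref = 0.767 / 2e-05 = 38350
Compute log10: log10(38350) = 4.583765
Multiply: SPL = 20 * 4.583765 = 91.68

91.68 dB


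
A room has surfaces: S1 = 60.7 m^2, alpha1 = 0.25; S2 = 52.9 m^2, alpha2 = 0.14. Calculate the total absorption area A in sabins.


Given surfaces:
  Surface 1: 60.7 * 0.25 = 15.175
  Surface 2: 52.9 * 0.14 = 7.406
Formula: A = sum(Si * alpha_i)
A = 15.175 + 7.406
A = 22.58

22.58 sabins


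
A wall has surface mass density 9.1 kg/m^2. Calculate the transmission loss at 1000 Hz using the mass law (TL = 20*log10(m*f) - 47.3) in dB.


Given values:
  m = 9.1 kg/m^2, f = 1000 Hz
Formula: TL = 20 * log10(m * f) - 47.3
Compute m * f = 9.1 * 1000 = 9100.0
Compute log10(9100.0) = 3.959041
Compute 20 * 3.959041 = 79.1808
TL = 79.1808 - 47.3 = 31.88

31.88 dB


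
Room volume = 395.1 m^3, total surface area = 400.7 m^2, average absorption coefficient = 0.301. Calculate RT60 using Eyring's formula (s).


Given values:
  V = 395.1 m^3, S = 400.7 m^2, alpha = 0.301
Formula: RT60 = 0.161 * V / (-S * ln(1 - alpha))
Compute ln(1 - 0.301) = ln(0.699) = -0.358105
Denominator: -400.7 * -0.358105 = 143.4927
Numerator: 0.161 * 395.1 = 63.6111
RT60 = 63.6111 / 143.4927 = 0.443

0.443 s


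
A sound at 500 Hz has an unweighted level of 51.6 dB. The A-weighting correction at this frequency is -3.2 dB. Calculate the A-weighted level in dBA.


Given values:
  SPL = 51.6 dB
  A-weighting at 500 Hz = -3.2 dB
Formula: L_A = SPL + A_weight
L_A = 51.6 + (-3.2)
L_A = 48.4

48.4 dBA


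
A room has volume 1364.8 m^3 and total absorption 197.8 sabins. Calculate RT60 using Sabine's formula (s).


Given values:
  V = 1364.8 m^3
  A = 197.8 sabins
Formula: RT60 = 0.161 * V / A
Numerator: 0.161 * 1364.8 = 219.7328
RT60 = 219.7328 / 197.8 = 1.111

1.111 s


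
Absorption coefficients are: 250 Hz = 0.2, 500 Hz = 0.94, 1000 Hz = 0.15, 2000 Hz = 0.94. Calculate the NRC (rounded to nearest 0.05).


Given values:
  a_250 = 0.2, a_500 = 0.94
  a_1000 = 0.15, a_2000 = 0.94
Formula: NRC = (a250 + a500 + a1000 + a2000) / 4
Sum = 0.2 + 0.94 + 0.15 + 0.94 = 2.23
NRC = 2.23 / 4 = 0.5575
Rounded to nearest 0.05: 0.55

0.55


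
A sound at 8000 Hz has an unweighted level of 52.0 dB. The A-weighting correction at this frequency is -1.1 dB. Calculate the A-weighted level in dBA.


Given values:
  SPL = 52.0 dB
  A-weighting at 8000 Hz = -1.1 dB
Formula: L_A = SPL + A_weight
L_A = 52.0 + (-1.1)
L_A = 50.9

50.9 dBA


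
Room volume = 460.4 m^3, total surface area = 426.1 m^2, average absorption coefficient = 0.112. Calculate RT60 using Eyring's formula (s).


Given values:
  V = 460.4 m^3, S = 426.1 m^2, alpha = 0.112
Formula: RT60 = 0.161 * V / (-S * ln(1 - alpha))
Compute ln(1 - 0.112) = ln(0.888) = -0.118784
Denominator: -426.1 * -0.118784 = 50.6139
Numerator: 0.161 * 460.4 = 74.1244
RT60 = 74.1244 / 50.6139 = 1.465

1.465 s


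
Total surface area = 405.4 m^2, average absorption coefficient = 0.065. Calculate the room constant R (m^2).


Given values:
  S = 405.4 m^2, alpha = 0.065
Formula: R = S * alpha / (1 - alpha)
Numerator: 405.4 * 0.065 = 26.351
Denominator: 1 - 0.065 = 0.935
R = 26.351 / 0.935 = 28.18

28.18 m^2


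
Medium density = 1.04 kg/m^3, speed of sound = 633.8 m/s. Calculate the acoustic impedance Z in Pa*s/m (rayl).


Given values:
  rho = 1.04 kg/m^3
  c = 633.8 m/s
Formula: Z = rho * c
Z = 1.04 * 633.8
Z = 659.15

659.15 rayl


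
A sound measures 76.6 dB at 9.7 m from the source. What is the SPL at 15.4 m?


Given values:
  SPL1 = 76.6 dB, r1 = 9.7 m, r2 = 15.4 m
Formula: SPL2 = SPL1 - 20 * log10(r2 / r1)
Compute ratio: r2 / r1 = 15.4 / 9.7 = 1.5876
Compute log10: log10(1.5876) = 0.200741
Compute drop: 20 * 0.200741 = 4.0148
SPL2 = 76.6 - 4.0148 = 72.59

72.59 dB


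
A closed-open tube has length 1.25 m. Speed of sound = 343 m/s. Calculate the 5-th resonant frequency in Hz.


Given values:
  Tube type: closed-open, L = 1.25 m, c = 343 m/s, n = 5
Formula: f_n = (2n - 1) * c / (4 * L)
Compute 2n - 1 = 2*5 - 1 = 9
Compute 4 * L = 4 * 1.25 = 5.0
f = 9 * 343 / 5.0
f = 617.4

617.4 Hz


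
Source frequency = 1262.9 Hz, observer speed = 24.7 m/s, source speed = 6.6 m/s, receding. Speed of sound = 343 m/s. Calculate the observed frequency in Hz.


Given values:
  f_s = 1262.9 Hz, v_o = 24.7 m/s, v_s = 6.6 m/s
  Direction: receding
Formula: f_o = f_s * (c - v_o) / (c + v_s)
Numerator: c - v_o = 343 - 24.7 = 318.3
Denominator: c + v_s = 343 + 6.6 = 349.6
f_o = 1262.9 * 318.3 / 349.6 = 1149.83

1149.83 Hz


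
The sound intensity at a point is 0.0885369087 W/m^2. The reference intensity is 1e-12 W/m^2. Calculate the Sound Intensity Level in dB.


Given values:
  I = 0.0885369087 W/m^2
  I_ref = 1e-12 W/m^2
Formula: SIL = 10 * log10(I / I_ref)
Compute ratio: I / I_ref = 88536908700
Compute log10: log10(88536908700) = 10.947124
Multiply: SIL = 10 * 10.947124 = 109.47

109.47 dB


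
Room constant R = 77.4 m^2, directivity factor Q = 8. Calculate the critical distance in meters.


Given values:
  R = 77.4 m^2, Q = 8
Formula: d_c = 0.141 * sqrt(Q * R)
Compute Q * R = 8 * 77.4 = 619.2
Compute sqrt(619.2) = 24.8837
d_c = 0.141 * 24.8837 = 3.509

3.509 m


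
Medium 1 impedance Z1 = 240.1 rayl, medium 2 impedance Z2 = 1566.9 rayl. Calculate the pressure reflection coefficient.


Given values:
  Z1 = 240.1 rayl, Z2 = 1566.9 rayl
Formula: R = (Z2 - Z1) / (Z2 + Z1)
Numerator: Z2 - Z1 = 1566.9 - 240.1 = 1326.8
Denominator: Z2 + Z1 = 1566.9 + 240.1 = 1807.0
R = 1326.8 / 1807.0 = 0.7343

0.7343


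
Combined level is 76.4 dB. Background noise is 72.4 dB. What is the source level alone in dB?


Given values:
  L_total = 76.4 dB, L_bg = 72.4 dB
Formula: L_source = 10 * log10(10^(L_total/10) - 10^(L_bg/10))
Convert to linear:
  10^(76.4/10) = 43651583.224
  10^(72.4/10) = 17378008.2875
Difference: 43651583.224 - 17378008.2875 = 26273574.9365
L_source = 10 * log10(26273574.9365) = 74.2

74.2 dB


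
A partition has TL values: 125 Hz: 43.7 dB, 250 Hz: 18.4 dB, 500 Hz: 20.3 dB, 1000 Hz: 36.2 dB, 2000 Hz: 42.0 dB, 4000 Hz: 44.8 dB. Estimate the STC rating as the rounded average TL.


Given TL values at each frequency:
  125 Hz: 43.7 dB
  250 Hz: 18.4 dB
  500 Hz: 20.3 dB
  1000 Hz: 36.2 dB
  2000 Hz: 42.0 dB
  4000 Hz: 44.8 dB
Formula: STC ~ round(average of TL values)
Sum = 43.7 + 18.4 + 20.3 + 36.2 + 42.0 + 44.8 = 205.4
Average = 205.4 / 6 = 34.23
Rounded: 34

34


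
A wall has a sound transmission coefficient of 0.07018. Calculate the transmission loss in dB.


Given values:
  tau = 0.07018
Formula: TL = 10 * log10(1 / tau)
Compute 1 / tau = 1 / 0.07018 = 14.2491
Compute log10(14.2491) = 1.153787
TL = 10 * 1.153787 = 11.54

11.54 dB


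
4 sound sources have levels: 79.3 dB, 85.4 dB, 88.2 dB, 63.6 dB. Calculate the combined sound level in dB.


Formula: L_total = 10 * log10( sum(10^(Li/10)) )
  Source 1: 10^(79.3/10) = 85113803.8202
  Source 2: 10^(85.4/10) = 346736850.4525
  Source 3: 10^(88.2/10) = 660693448.0076
  Source 4: 10^(63.6/10) = 2290867.6528
Sum of linear values = 1094834969.9331
L_total = 10 * log10(1094834969.9331) = 90.39

90.39 dB


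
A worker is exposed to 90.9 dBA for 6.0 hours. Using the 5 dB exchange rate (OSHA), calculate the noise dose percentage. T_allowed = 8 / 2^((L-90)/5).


Given values:
  L = 90.9 dBA, T = 6.0 hours
Formula: T_allowed = 8 / 2^((L - 90) / 5)
Compute exponent: (90.9 - 90) / 5 = 0.18
Compute 2^(0.18) = 1.132884
T_allowed = 8 / 1.132884 = 7.061623 hours
Dose = (T / T_allowed) * 100
Dose = (6.0 / 7.061623) * 100 = 84.97

84.97 %


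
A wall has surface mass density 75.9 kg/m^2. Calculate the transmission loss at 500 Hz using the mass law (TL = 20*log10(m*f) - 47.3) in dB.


Given values:
  m = 75.9 kg/m^2, f = 500 Hz
Formula: TL = 20 * log10(m * f) - 47.3
Compute m * f = 75.9 * 500 = 37950.0
Compute log10(37950.0) = 4.579212
Compute 20 * 4.579212 = 91.5842
TL = 91.5842 - 47.3 = 44.28

44.28 dB


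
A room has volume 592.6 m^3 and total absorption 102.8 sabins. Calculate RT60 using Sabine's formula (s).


Given values:
  V = 592.6 m^3
  A = 102.8 sabins
Formula: RT60 = 0.161 * V / A
Numerator: 0.161 * 592.6 = 95.4086
RT60 = 95.4086 / 102.8 = 0.928

0.928 s


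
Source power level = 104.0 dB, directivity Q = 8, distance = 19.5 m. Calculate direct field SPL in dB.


Given values:
  Lw = 104.0 dB, Q = 8, r = 19.5 m
Formula: SPL = Lw + 10 * log10(Q / (4 * pi * r^2))
Compute 4 * pi * r^2 = 4 * pi * 19.5^2 = 4778.3624
Compute Q / denom = 8 / 4778.3624 = 0.00167421
Compute 10 * log10(0.00167421) = -27.7619
SPL = 104.0 + (-27.7619) = 76.24

76.24 dB


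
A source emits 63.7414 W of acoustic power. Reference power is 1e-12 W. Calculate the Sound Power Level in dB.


Given values:
  W = 63.7414 W
  W_ref = 1e-12 W
Formula: SWL = 10 * log10(W / W_ref)
Compute ratio: W / W_ref = 63741400000000
Compute log10: log10(63741400000000) = 13.804422
Multiply: SWL = 10 * 13.804422 = 138.04

138.04 dB


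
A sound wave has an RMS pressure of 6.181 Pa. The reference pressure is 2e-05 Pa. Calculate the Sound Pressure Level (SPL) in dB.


Given values:
  p = 6.181 Pa
  p_ref = 2e-05 Pa
Formula: SPL = 20 * log10(p / p_ref)
Compute ratio: p / p_ref = 6.181 / 2e-05 = 309050
Compute log10: log10(309050) = 5.490029
Multiply: SPL = 20 * 5.490029 = 109.8

109.8 dB


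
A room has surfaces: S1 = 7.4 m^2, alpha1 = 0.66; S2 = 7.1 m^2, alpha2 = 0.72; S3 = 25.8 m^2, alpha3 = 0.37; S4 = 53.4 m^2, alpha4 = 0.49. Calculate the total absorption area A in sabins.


Given surfaces:
  Surface 1: 7.4 * 0.66 = 4.884
  Surface 2: 7.1 * 0.72 = 5.112
  Surface 3: 25.8 * 0.37 = 9.546
  Surface 4: 53.4 * 0.49 = 26.166
Formula: A = sum(Si * alpha_i)
A = 4.884 + 5.112 + 9.546 + 26.166
A = 45.71

45.71 sabins


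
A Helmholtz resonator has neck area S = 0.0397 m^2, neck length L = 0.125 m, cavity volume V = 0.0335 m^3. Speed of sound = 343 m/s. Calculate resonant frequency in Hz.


Given values:
  S = 0.0397 m^2, L = 0.125 m, V = 0.0335 m^3, c = 343 m/s
Formula: f = (c / (2*pi)) * sqrt(S / (V * L))
Compute V * L = 0.0335 * 0.125 = 0.0041875
Compute S / (V * L) = 0.0397 / 0.0041875 = 9.4806
Compute sqrt(9.4806) = 3.079058
Compute c / (2*pi) = 343 / 6.283185 = 54.590148
f = 54.590148 * 3.079058 = 168.09

168.09 Hz


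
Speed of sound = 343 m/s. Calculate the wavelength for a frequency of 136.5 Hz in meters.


Given values:
  c = 343 m/s, f = 136.5 Hz
Formula: lambda = c / f
lambda = 343 / 136.5
lambda = 2.5128

2.5128 m


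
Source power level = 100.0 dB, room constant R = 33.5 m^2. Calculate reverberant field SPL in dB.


Given values:
  Lw = 100.0 dB, R = 33.5 m^2
Formula: SPL = Lw + 10 * log10(4 / R)
Compute 4 / R = 4 / 33.5 = 0.119403
Compute 10 * log10(0.119403) = -9.2298
SPL = 100.0 + (-9.2298) = 90.77

90.77 dB


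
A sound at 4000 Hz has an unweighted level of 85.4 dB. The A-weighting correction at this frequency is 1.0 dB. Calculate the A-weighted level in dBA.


Given values:
  SPL = 85.4 dB
  A-weighting at 4000 Hz = 1.0 dB
Formula: L_A = SPL + A_weight
L_A = 85.4 + (1.0)
L_A = 86.4

86.4 dBA


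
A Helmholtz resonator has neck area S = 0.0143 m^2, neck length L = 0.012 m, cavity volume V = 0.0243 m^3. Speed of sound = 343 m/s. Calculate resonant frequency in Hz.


Given values:
  S = 0.0143 m^2, L = 0.012 m, V = 0.0243 m^3, c = 343 m/s
Formula: f = (c / (2*pi)) * sqrt(S / (V * L))
Compute V * L = 0.0243 * 0.012 = 0.0002916
Compute S / (V * L) = 0.0143 / 0.0002916 = 49.0398
Compute sqrt(49.0398) = 7.002842
Compute c / (2*pi) = 343 / 6.283185 = 54.590148
f = 54.590148 * 7.002842 = 382.29

382.29 Hz


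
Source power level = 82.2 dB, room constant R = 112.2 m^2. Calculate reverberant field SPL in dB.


Given values:
  Lw = 82.2 dB, R = 112.2 m^2
Formula: SPL = Lw + 10 * log10(4 / R)
Compute 4 / R = 4 / 112.2 = 0.035651
Compute 10 * log10(0.035651) = -14.4793
SPL = 82.2 + (-14.4793) = 67.72

67.72 dB


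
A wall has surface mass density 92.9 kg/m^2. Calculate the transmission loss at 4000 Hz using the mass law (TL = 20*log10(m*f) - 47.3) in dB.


Given values:
  m = 92.9 kg/m^2, f = 4000 Hz
Formula: TL = 20 * log10(m * f) - 47.3
Compute m * f = 92.9 * 4000 = 371600.0
Compute log10(371600.0) = 5.570076
Compute 20 * 5.570076 = 111.4015
TL = 111.4015 - 47.3 = 64.1

64.1 dB


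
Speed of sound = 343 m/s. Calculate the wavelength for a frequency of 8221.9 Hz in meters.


Given values:
  c = 343 m/s, f = 8221.9 Hz
Formula: lambda = c / f
lambda = 343 / 8221.9
lambda = 0.0417

0.0417 m


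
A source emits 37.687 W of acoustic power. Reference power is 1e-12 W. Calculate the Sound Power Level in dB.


Given values:
  W = 37.687 W
  W_ref = 1e-12 W
Formula: SWL = 10 * log10(W / W_ref)
Compute ratio: W / W_ref = 37687000000000
Compute log10: log10(37687000000000) = 13.576192
Multiply: SWL = 10 * 13.576192 = 135.76

135.76 dB


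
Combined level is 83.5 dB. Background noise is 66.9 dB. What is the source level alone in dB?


Given values:
  L_total = 83.5 dB, L_bg = 66.9 dB
Formula: L_source = 10 * log10(10^(L_total/10) - 10^(L_bg/10))
Convert to linear:
  10^(83.5/10) = 223872113.8568
  10^(66.9/10) = 4897788.1937
Difference: 223872113.8568 - 4897788.1937 = 218974325.6631
L_source = 10 * log10(218974325.6631) = 83.4

83.4 dB


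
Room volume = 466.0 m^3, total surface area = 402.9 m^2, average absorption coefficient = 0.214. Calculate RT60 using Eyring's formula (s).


Given values:
  V = 466.0 m^3, S = 402.9 m^2, alpha = 0.214
Formula: RT60 = 0.161 * V / (-S * ln(1 - alpha))
Compute ln(1 - 0.214) = ln(0.786) = -0.240798
Denominator: -402.9 * -0.240798 = 97.0175
Numerator: 0.161 * 466.0 = 75.026
RT60 = 75.026 / 97.0175 = 0.773

0.773 s


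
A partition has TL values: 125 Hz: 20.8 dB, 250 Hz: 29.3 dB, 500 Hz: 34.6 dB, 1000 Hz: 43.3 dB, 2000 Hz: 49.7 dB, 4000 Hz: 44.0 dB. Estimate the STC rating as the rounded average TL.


Given TL values at each frequency:
  125 Hz: 20.8 dB
  250 Hz: 29.3 dB
  500 Hz: 34.6 dB
  1000 Hz: 43.3 dB
  2000 Hz: 49.7 dB
  4000 Hz: 44.0 dB
Formula: STC ~ round(average of TL values)
Sum = 20.8 + 29.3 + 34.6 + 43.3 + 49.7 + 44.0 = 221.7
Average = 221.7 / 6 = 36.95
Rounded: 37

37


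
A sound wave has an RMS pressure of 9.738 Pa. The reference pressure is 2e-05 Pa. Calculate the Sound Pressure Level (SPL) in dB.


Given values:
  p = 9.738 Pa
  p_ref = 2e-05 Pa
Formula: SPL = 20 * log10(p / p_ref)
Compute ratio: p / p_ref = 9.738 / 2e-05 = 486900
Compute log10: log10(486900) = 5.68744
Multiply: SPL = 20 * 5.68744 = 113.75

113.75 dB


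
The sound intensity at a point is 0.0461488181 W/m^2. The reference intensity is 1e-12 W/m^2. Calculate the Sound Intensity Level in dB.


Given values:
  I = 0.0461488181 W/m^2
  I_ref = 1e-12 W/m^2
Formula: SIL = 10 * log10(I / I_ref)
Compute ratio: I / I_ref = 46148818100
Compute log10: log10(46148818100) = 10.664161
Multiply: SIL = 10 * 10.664161 = 106.64

106.64 dB


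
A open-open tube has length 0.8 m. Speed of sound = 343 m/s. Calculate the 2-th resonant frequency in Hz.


Given values:
  Tube type: open-open, L = 0.8 m, c = 343 m/s, n = 2
Formula: f_n = n * c / (2 * L)
Compute 2 * L = 2 * 0.8 = 1.6
f = 2 * 343 / 1.6
f = 428.75

428.75 Hz


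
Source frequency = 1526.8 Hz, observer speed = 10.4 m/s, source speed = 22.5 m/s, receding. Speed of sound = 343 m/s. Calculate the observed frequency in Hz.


Given values:
  f_s = 1526.8 Hz, v_o = 10.4 m/s, v_s = 22.5 m/s
  Direction: receding
Formula: f_o = f_s * (c - v_o) / (c + v_s)
Numerator: c - v_o = 343 - 10.4 = 332.6
Denominator: c + v_s = 343 + 22.5 = 365.5
f_o = 1526.8 * 332.6 / 365.5 = 1389.37

1389.37 Hz


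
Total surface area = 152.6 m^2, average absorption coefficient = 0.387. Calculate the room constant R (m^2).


Given values:
  S = 152.6 m^2, alpha = 0.387
Formula: R = S * alpha / (1 - alpha)
Numerator: 152.6 * 0.387 = 59.0562
Denominator: 1 - 0.387 = 0.613
R = 59.0562 / 0.613 = 96.34

96.34 m^2


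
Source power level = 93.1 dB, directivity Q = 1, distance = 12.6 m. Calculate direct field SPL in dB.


Given values:
  Lw = 93.1 dB, Q = 1, r = 12.6 m
Formula: SPL = Lw + 10 * log10(Q / (4 * pi * r^2))
Compute 4 * pi * r^2 = 4 * pi * 12.6^2 = 1995.037
Compute Q / denom = 1 / 1995.037 = 0.00050124
Compute 10 * log10(0.00050124) = -32.9995
SPL = 93.1 + (-32.9995) = 60.1

60.1 dB


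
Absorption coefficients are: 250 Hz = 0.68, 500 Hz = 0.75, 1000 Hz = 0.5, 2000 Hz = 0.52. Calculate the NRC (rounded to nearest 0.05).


Given values:
  a_250 = 0.68, a_500 = 0.75
  a_1000 = 0.5, a_2000 = 0.52
Formula: NRC = (a250 + a500 + a1000 + a2000) / 4
Sum = 0.68 + 0.75 + 0.5 + 0.52 = 2.45
NRC = 2.45 / 4 = 0.6125
Rounded to nearest 0.05: 0.6

0.6


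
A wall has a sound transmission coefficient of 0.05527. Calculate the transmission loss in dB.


Given values:
  tau = 0.05527
Formula: TL = 10 * log10(1 / tau)
Compute 1 / tau = 1 / 0.05527 = 18.093
Compute log10(18.093) = 1.257511
TL = 10 * 1.257511 = 12.58

12.58 dB


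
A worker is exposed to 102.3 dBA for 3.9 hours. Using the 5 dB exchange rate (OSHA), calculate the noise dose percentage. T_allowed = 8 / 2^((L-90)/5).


Given values:
  L = 102.3 dBA, T = 3.9 hours
Formula: T_allowed = 8 / 2^((L - 90) / 5)
Compute exponent: (102.3 - 90) / 5 = 2.46
Compute 2^(2.46) = 5.502167
T_allowed = 8 / 5.502167 = 1.453973 hours
Dose = (T / T_allowed) * 100
Dose = (3.9 / 1.453973) * 100 = 268.23

268.23 %


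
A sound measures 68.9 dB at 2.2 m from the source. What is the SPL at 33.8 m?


Given values:
  SPL1 = 68.9 dB, r1 = 2.2 m, r2 = 33.8 m
Formula: SPL2 = SPL1 - 20 * log10(r2 / r1)
Compute ratio: r2 / r1 = 33.8 / 2.2 = 15.3636
Compute log10: log10(15.3636) = 1.186493
Compute drop: 20 * 1.186493 = 23.7299
SPL2 = 68.9 - 23.7299 = 45.17

45.17 dB


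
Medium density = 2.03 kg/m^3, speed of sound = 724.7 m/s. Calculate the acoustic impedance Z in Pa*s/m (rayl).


Given values:
  rho = 2.03 kg/m^3
  c = 724.7 m/s
Formula: Z = rho * c
Z = 2.03 * 724.7
Z = 1471.14

1471.14 rayl


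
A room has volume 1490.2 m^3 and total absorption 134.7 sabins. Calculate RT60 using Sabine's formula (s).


Given values:
  V = 1490.2 m^3
  A = 134.7 sabins
Formula: RT60 = 0.161 * V / A
Numerator: 0.161 * 1490.2 = 239.9222
RT60 = 239.9222 / 134.7 = 1.781

1.781 s


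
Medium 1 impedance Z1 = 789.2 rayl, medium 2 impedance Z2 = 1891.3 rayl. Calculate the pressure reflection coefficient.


Given values:
  Z1 = 789.2 rayl, Z2 = 1891.3 rayl
Formula: R = (Z2 - Z1) / (Z2 + Z1)
Numerator: Z2 - Z1 = 1891.3 - 789.2 = 1102.1
Denominator: Z2 + Z1 = 1891.3 + 789.2 = 2680.5
R = 1102.1 / 2680.5 = 0.4112

0.4112


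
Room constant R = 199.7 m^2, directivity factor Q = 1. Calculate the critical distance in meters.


Given values:
  R = 199.7 m^2, Q = 1
Formula: d_c = 0.141 * sqrt(Q * R)
Compute Q * R = 1 * 199.7 = 199.7
Compute sqrt(199.7) = 14.1315
d_c = 0.141 * 14.1315 = 1.993

1.993 m


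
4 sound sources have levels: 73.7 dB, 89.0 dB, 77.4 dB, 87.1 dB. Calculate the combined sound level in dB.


Formula: L_total = 10 * log10( sum(10^(Li/10)) )
  Source 1: 10^(73.7/10) = 23442288.1532
  Source 2: 10^(89.0/10) = 794328234.7243
  Source 3: 10^(77.4/10) = 54954087.3858
  Source 4: 10^(87.1/10) = 512861383.9914
Sum of linear values = 1385585994.2547
L_total = 10 * log10(1385585994.2547) = 91.42

91.42 dB


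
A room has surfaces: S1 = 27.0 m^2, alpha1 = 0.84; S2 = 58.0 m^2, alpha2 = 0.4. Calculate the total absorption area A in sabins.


Given surfaces:
  Surface 1: 27.0 * 0.84 = 22.68
  Surface 2: 58.0 * 0.4 = 23.2
Formula: A = sum(Si * alpha_i)
A = 22.68 + 23.2
A = 45.88

45.88 sabins


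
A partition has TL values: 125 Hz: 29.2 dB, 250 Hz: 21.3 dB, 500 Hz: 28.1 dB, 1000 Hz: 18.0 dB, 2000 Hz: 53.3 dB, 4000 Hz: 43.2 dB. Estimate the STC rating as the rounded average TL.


Given TL values at each frequency:
  125 Hz: 29.2 dB
  250 Hz: 21.3 dB
  500 Hz: 28.1 dB
  1000 Hz: 18.0 dB
  2000 Hz: 53.3 dB
  4000 Hz: 43.2 dB
Formula: STC ~ round(average of TL values)
Sum = 29.2 + 21.3 + 28.1 + 18.0 + 53.3 + 43.2 = 193.1
Average = 193.1 / 6 = 32.18
Rounded: 32

32


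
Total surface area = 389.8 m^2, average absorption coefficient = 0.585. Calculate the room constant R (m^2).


Given values:
  S = 389.8 m^2, alpha = 0.585
Formula: R = S * alpha / (1 - alpha)
Numerator: 389.8 * 0.585 = 228.033
Denominator: 1 - 0.585 = 0.415
R = 228.033 / 0.415 = 549.48

549.48 m^2


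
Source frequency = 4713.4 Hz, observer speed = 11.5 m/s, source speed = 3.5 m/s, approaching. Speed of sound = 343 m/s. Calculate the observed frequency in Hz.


Given values:
  f_s = 4713.4 Hz, v_o = 11.5 m/s, v_s = 3.5 m/s
  Direction: approaching
Formula: f_o = f_s * (c + v_o) / (c - v_s)
Numerator: c + v_o = 343 + 11.5 = 354.5
Denominator: c - v_s = 343 - 3.5 = 339.5
f_o = 4713.4 * 354.5 / 339.5 = 4921.65

4921.65 Hz


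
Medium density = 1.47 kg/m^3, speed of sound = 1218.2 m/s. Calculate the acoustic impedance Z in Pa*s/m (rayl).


Given values:
  rho = 1.47 kg/m^3
  c = 1218.2 m/s
Formula: Z = rho * c
Z = 1.47 * 1218.2
Z = 1790.75

1790.75 rayl


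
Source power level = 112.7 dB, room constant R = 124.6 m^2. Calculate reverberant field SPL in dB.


Given values:
  Lw = 112.7 dB, R = 124.6 m^2
Formula: SPL = Lw + 10 * log10(4 / R)
Compute 4 / R = 4 / 124.6 = 0.032103
Compute 10 * log10(0.032103) = -14.9345
SPL = 112.7 + (-14.9345) = 97.77

97.77 dB


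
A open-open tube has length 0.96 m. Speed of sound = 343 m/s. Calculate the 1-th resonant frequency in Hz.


Given values:
  Tube type: open-open, L = 0.96 m, c = 343 m/s, n = 1
Formula: f_n = n * c / (2 * L)
Compute 2 * L = 2 * 0.96 = 1.92
f = 1 * 343 / 1.92
f = 178.65

178.65 Hz


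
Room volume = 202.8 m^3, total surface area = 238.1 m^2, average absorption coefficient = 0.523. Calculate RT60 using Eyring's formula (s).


Given values:
  V = 202.8 m^3, S = 238.1 m^2, alpha = 0.523
Formula: RT60 = 0.161 * V / (-S * ln(1 - alpha))
Compute ln(1 - 0.523) = ln(0.477) = -0.740239
Denominator: -238.1 * -0.740239 = 176.2509
Numerator: 0.161 * 202.8 = 32.6508
RT60 = 32.6508 / 176.2509 = 0.185

0.185 s


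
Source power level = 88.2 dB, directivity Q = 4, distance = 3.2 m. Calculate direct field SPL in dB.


Given values:
  Lw = 88.2 dB, Q = 4, r = 3.2 m
Formula: SPL = Lw + 10 * log10(Q / (4 * pi * r^2))
Compute 4 * pi * r^2 = 4 * pi * 3.2^2 = 128.6796
Compute Q / denom = 4 / 128.6796 = 0.03108496
Compute 10 * log10(0.03108496) = -15.0745
SPL = 88.2 + (-15.0745) = 73.13

73.13 dB


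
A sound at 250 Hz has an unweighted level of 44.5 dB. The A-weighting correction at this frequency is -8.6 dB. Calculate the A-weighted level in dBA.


Given values:
  SPL = 44.5 dB
  A-weighting at 250 Hz = -8.6 dB
Formula: L_A = SPL + A_weight
L_A = 44.5 + (-8.6)
L_A = 35.9

35.9 dBA


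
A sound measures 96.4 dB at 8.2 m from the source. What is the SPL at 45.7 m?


Given values:
  SPL1 = 96.4 dB, r1 = 8.2 m, r2 = 45.7 m
Formula: SPL2 = SPL1 - 20 * log10(r2 / r1)
Compute ratio: r2 / r1 = 45.7 / 8.2 = 5.5732
Compute log10: log10(5.5732) = 0.746105
Compute drop: 20 * 0.746105 = 14.9221
SPL2 = 96.4 - 14.9221 = 81.48

81.48 dB


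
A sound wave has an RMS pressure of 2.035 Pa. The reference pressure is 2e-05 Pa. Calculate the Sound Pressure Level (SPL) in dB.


Given values:
  p = 2.035 Pa
  p_ref = 2e-05 Pa
Formula: SPL = 20 * log10(p / p_ref)
Compute ratio: p / p_ref = 2.035 / 2e-05 = 101750
Compute log10: log10(101750) = 5.007534
Multiply: SPL = 20 * 5.007534 = 100.15

100.15 dB


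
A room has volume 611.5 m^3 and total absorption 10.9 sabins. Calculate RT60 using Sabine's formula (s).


Given values:
  V = 611.5 m^3
  A = 10.9 sabins
Formula: RT60 = 0.161 * V / A
Numerator: 0.161 * 611.5 = 98.4515
RT60 = 98.4515 / 10.9 = 9.032

9.032 s


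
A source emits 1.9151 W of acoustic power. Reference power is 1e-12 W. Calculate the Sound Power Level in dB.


Given values:
  W = 1.9151 W
  W_ref = 1e-12 W
Formula: SWL = 10 * log10(W / W_ref)
Compute ratio: W / W_ref = 1915100000000
Compute log10: log10(1915100000000) = 12.282191
Multiply: SWL = 10 * 12.282191 = 122.82

122.82 dB


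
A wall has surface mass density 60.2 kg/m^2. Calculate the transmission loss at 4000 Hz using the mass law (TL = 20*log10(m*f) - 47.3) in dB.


Given values:
  m = 60.2 kg/m^2, f = 4000 Hz
Formula: TL = 20 * log10(m * f) - 47.3
Compute m * f = 60.2 * 4000 = 240800.0
Compute log10(240800.0) = 5.381656
Compute 20 * 5.381656 = 107.6331
TL = 107.6331 - 47.3 = 60.33

60.33 dB


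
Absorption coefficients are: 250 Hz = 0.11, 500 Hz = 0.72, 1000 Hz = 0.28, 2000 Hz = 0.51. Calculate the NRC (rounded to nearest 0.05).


Given values:
  a_250 = 0.11, a_500 = 0.72
  a_1000 = 0.28, a_2000 = 0.51
Formula: NRC = (a250 + a500 + a1000 + a2000) / 4
Sum = 0.11 + 0.72 + 0.28 + 0.51 = 1.62
NRC = 1.62 / 4 = 0.405
Rounded to nearest 0.05: 0.4

0.4


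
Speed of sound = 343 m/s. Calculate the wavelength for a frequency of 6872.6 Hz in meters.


Given values:
  c = 343 m/s, f = 6872.6 Hz
Formula: lambda = c / f
lambda = 343 / 6872.6
lambda = 0.0499

0.0499 m


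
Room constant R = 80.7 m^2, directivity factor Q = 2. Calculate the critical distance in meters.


Given values:
  R = 80.7 m^2, Q = 2
Formula: d_c = 0.141 * sqrt(Q * R)
Compute Q * R = 2 * 80.7 = 161.4
Compute sqrt(161.4) = 12.7043
d_c = 0.141 * 12.7043 = 1.791

1.791 m


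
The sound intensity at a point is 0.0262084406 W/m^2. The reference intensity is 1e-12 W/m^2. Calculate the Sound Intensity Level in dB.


Given values:
  I = 0.0262084406 W/m^2
  I_ref = 1e-12 W/m^2
Formula: SIL = 10 * log10(I / I_ref)
Compute ratio: I / I_ref = 26208440600
Compute log10: log10(26208440600) = 10.418441
Multiply: SIL = 10 * 10.418441 = 104.18

104.18 dB


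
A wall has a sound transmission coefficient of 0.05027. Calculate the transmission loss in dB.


Given values:
  tau = 0.05027
Formula: TL = 10 * log10(1 / tau)
Compute 1 / tau = 1 / 0.05027 = 19.8926
Compute log10(19.8926) = 1.298692
TL = 10 * 1.298692 = 12.99

12.99 dB


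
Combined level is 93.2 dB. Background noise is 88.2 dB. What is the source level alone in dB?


Given values:
  L_total = 93.2 dB, L_bg = 88.2 dB
Formula: L_source = 10 * log10(10^(L_total/10) - 10^(L_bg/10))
Convert to linear:
  10^(93.2/10) = 2089296130.854
  10^(88.2/10) = 660693448.0076
Difference: 2089296130.854 - 660693448.0076 = 1428602682.8464
L_source = 10 * log10(1428602682.8464) = 91.55

91.55 dB


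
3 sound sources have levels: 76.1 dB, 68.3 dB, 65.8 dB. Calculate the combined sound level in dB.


Formula: L_total = 10 * log10( sum(10^(Li/10)) )
  Source 1: 10^(76.1/10) = 40738027.7804
  Source 2: 10^(68.3/10) = 6760829.7539
  Source 3: 10^(65.8/10) = 3801893.9632
Sum of linear values = 51300751.4975
L_total = 10 * log10(51300751.4975) = 77.1

77.1 dB


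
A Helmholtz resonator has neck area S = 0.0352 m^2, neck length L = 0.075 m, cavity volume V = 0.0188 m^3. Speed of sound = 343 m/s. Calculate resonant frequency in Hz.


Given values:
  S = 0.0352 m^2, L = 0.075 m, V = 0.0188 m^3, c = 343 m/s
Formula: f = (c / (2*pi)) * sqrt(S / (V * L))
Compute V * L = 0.0188 * 0.075 = 0.00141
Compute S / (V * L) = 0.0352 / 0.00141 = 24.9645
Compute sqrt(24.9645) = 4.996449
Compute c / (2*pi) = 343 / 6.283185 = 54.590148
f = 54.590148 * 4.996449 = 272.76

272.76 Hz


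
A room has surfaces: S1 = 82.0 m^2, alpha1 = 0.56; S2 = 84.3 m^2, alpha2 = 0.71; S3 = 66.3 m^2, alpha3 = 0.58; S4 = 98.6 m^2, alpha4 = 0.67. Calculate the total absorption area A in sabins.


Given surfaces:
  Surface 1: 82.0 * 0.56 = 45.92
  Surface 2: 84.3 * 0.71 = 59.853
  Surface 3: 66.3 * 0.58 = 38.454
  Surface 4: 98.6 * 0.67 = 66.062
Formula: A = sum(Si * alpha_i)
A = 45.92 + 59.853 + 38.454 + 66.062
A = 210.29

210.29 sabins


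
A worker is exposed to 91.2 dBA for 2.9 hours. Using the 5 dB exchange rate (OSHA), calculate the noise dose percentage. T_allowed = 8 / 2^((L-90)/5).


Given values:
  L = 91.2 dBA, T = 2.9 hours
Formula: T_allowed = 8 / 2^((L - 90) / 5)
Compute exponent: (91.2 - 90) / 5 = 0.24
Compute 2^(0.24) = 1.180993
T_allowed = 8 / 1.180993 = 6.773961 hours
Dose = (T / T_allowed) * 100
Dose = (2.9 / 6.773961) * 100 = 42.81

42.81 %


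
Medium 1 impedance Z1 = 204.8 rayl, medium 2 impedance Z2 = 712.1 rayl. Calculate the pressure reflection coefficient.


Given values:
  Z1 = 204.8 rayl, Z2 = 712.1 rayl
Formula: R = (Z2 - Z1) / (Z2 + Z1)
Numerator: Z2 - Z1 = 712.1 - 204.8 = 507.3
Denominator: Z2 + Z1 = 712.1 + 204.8 = 916.9
R = 507.3 / 916.9 = 0.5533

0.5533


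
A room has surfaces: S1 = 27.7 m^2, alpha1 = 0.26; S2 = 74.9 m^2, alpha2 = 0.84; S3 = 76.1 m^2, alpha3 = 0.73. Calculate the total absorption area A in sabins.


Given surfaces:
  Surface 1: 27.7 * 0.26 = 7.202
  Surface 2: 74.9 * 0.84 = 62.916
  Surface 3: 76.1 * 0.73 = 55.553
Formula: A = sum(Si * alpha_i)
A = 7.202 + 62.916 + 55.553
A = 125.67

125.67 sabins


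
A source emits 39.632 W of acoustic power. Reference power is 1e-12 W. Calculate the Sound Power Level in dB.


Given values:
  W = 39.632 W
  W_ref = 1e-12 W
Formula: SWL = 10 * log10(W / W_ref)
Compute ratio: W / W_ref = 39632000000000
Compute log10: log10(39632000000000) = 13.598046
Multiply: SWL = 10 * 13.598046 = 135.98

135.98 dB


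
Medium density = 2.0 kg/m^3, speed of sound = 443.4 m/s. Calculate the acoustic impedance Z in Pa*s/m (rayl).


Given values:
  rho = 2.0 kg/m^3
  c = 443.4 m/s
Formula: Z = rho * c
Z = 2.0 * 443.4
Z = 886.8

886.8 rayl


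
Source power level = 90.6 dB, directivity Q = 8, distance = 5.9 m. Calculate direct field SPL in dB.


Given values:
  Lw = 90.6 dB, Q = 8, r = 5.9 m
Formula: SPL = Lw + 10 * log10(Q / (4 * pi * r^2))
Compute 4 * pi * r^2 = 4 * pi * 5.9^2 = 437.4354
Compute Q / denom = 8 / 437.4354 = 0.01828841
Compute 10 * log10(0.01828841) = -17.3782
SPL = 90.6 + (-17.3782) = 73.22

73.22 dB


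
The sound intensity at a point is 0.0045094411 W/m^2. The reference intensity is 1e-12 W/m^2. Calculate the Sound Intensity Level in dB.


Given values:
  I = 0.0045094411 W/m^2
  I_ref = 1e-12 W/m^2
Formula: SIL = 10 * log10(I / I_ref)
Compute ratio: I / I_ref = 4509441100
Compute log10: log10(4509441100) = 9.654123
Multiply: SIL = 10 * 9.654123 = 96.54

96.54 dB


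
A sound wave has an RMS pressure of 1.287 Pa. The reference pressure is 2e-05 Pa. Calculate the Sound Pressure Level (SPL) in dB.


Given values:
  p = 1.287 Pa
  p_ref = 2e-05 Pa
Formula: SPL = 20 * log10(p / p_ref)
Compute ratio: p / p_ref = 1.287 / 2e-05 = 64350
Compute log10: log10(64350) = 4.808549
Multiply: SPL = 20 * 4.808549 = 96.17

96.17 dB


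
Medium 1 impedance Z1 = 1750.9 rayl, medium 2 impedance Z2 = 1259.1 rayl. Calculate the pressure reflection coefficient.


Given values:
  Z1 = 1750.9 rayl, Z2 = 1259.1 rayl
Formula: R = (Z2 - Z1) / (Z2 + Z1)
Numerator: Z2 - Z1 = 1259.1 - 1750.9 = -491.8
Denominator: Z2 + Z1 = 1259.1 + 1750.9 = 3010.0
R = -491.8 / 3010.0 = -0.1634

-0.1634


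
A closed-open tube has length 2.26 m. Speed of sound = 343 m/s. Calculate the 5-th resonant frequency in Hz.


Given values:
  Tube type: closed-open, L = 2.26 m, c = 343 m/s, n = 5
Formula: f_n = (2n - 1) * c / (4 * L)
Compute 2n - 1 = 2*5 - 1 = 9
Compute 4 * L = 4 * 2.26 = 9.04
f = 9 * 343 / 9.04
f = 341.48

341.48 Hz


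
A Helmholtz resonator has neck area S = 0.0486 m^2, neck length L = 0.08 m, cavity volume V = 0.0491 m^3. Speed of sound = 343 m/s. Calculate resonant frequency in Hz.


Given values:
  S = 0.0486 m^2, L = 0.08 m, V = 0.0491 m^3, c = 343 m/s
Formula: f = (c / (2*pi)) * sqrt(S / (V * L))
Compute V * L = 0.0491 * 0.08 = 0.003928
Compute S / (V * L) = 0.0486 / 0.003928 = 12.3727
Compute sqrt(12.3727) = 3.517485
Compute c / (2*pi) = 343 / 6.283185 = 54.590148
f = 54.590148 * 3.517485 = 192.02

192.02 Hz


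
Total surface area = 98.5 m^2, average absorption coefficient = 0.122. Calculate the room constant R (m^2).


Given values:
  S = 98.5 m^2, alpha = 0.122
Formula: R = S * alpha / (1 - alpha)
Numerator: 98.5 * 0.122 = 12.017
Denominator: 1 - 0.122 = 0.878
R = 12.017 / 0.878 = 13.69

13.69 m^2


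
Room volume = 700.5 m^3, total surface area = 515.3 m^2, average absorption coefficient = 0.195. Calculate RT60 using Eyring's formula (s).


Given values:
  V = 700.5 m^3, S = 515.3 m^2, alpha = 0.195
Formula: RT60 = 0.161 * V / (-S * ln(1 - alpha))
Compute ln(1 - 0.195) = ln(0.805) = -0.216913
Denominator: -515.3 * -0.216913 = 111.7753
Numerator: 0.161 * 700.5 = 112.7805
RT60 = 112.7805 / 111.7753 = 1.009

1.009 s


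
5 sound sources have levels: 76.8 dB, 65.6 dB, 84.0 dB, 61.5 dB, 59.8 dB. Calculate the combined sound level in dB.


Formula: L_total = 10 * log10( sum(10^(Li/10)) )
  Source 1: 10^(76.8/10) = 47863009.2323
  Source 2: 10^(65.6/10) = 3630780.5477
  Source 3: 10^(84.0/10) = 251188643.151
  Source 4: 10^(61.5/10) = 1412537.5446
  Source 5: 10^(59.8/10) = 954992.586
Sum of linear values = 305049963.0616
L_total = 10 * log10(305049963.0616) = 84.84

84.84 dB


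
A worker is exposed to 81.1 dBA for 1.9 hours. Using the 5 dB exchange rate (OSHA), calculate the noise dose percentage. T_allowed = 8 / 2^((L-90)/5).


Given values:
  L = 81.1 dBA, T = 1.9 hours
Formula: T_allowed = 8 / 2^((L - 90) / 5)
Compute exponent: (81.1 - 90) / 5 = -1.78
Compute 2^(-1.78) = 0.291183
T_allowed = 8 / 0.291183 = 27.474131 hours
Dose = (T / T_allowed) * 100
Dose = (1.9 / 27.474131) * 100 = 6.92

6.92 %


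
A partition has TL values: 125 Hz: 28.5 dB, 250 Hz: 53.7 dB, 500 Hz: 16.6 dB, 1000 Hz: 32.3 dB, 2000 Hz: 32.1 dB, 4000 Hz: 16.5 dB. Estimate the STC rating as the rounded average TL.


Given TL values at each frequency:
  125 Hz: 28.5 dB
  250 Hz: 53.7 dB
  500 Hz: 16.6 dB
  1000 Hz: 32.3 dB
  2000 Hz: 32.1 dB
  4000 Hz: 16.5 dB
Formula: STC ~ round(average of TL values)
Sum = 28.5 + 53.7 + 16.6 + 32.3 + 32.1 + 16.5 = 179.7
Average = 179.7 / 6 = 29.95
Rounded: 30

30


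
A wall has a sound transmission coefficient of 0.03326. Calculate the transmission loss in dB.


Given values:
  tau = 0.03326
Formula: TL = 10 * log10(1 / tau)
Compute 1 / tau = 1 / 0.03326 = 30.0661
Compute log10(30.0661) = 1.478077
TL = 10 * 1.478077 = 14.78

14.78 dB


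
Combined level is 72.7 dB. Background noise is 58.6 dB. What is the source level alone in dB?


Given values:
  L_total = 72.7 dB, L_bg = 58.6 dB
Formula: L_source = 10 * log10(10^(L_total/10) - 10^(L_bg/10))
Convert to linear:
  10^(72.7/10) = 18620871.3666
  10^(58.6/10) = 724435.9601
Difference: 18620871.3666 - 724435.9601 = 17896435.4065
L_source = 10 * log10(17896435.4065) = 72.53

72.53 dB


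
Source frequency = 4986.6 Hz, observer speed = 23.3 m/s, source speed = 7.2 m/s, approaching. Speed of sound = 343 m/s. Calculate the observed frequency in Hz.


Given values:
  f_s = 4986.6 Hz, v_o = 23.3 m/s, v_s = 7.2 m/s
  Direction: approaching
Formula: f_o = f_s * (c + v_o) / (c - v_s)
Numerator: c + v_o = 343 + 23.3 = 366.3
Denominator: c - v_s = 343 - 7.2 = 335.8
f_o = 4986.6 * 366.3 / 335.8 = 5439.52

5439.52 Hz


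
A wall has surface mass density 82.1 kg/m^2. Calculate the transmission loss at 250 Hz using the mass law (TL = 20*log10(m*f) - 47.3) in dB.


Given values:
  m = 82.1 kg/m^2, f = 250 Hz
Formula: TL = 20 * log10(m * f) - 47.3
Compute m * f = 82.1 * 250 = 20525.0
Compute log10(20525.0) = 4.312283
Compute 20 * 4.312283 = 86.2457
TL = 86.2457 - 47.3 = 38.95

38.95 dB


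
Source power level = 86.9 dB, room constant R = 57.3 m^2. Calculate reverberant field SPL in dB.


Given values:
  Lw = 86.9 dB, R = 57.3 m^2
Formula: SPL = Lw + 10 * log10(4 / R)
Compute 4 / R = 4 / 57.3 = 0.069808
Compute 10 * log10(0.069808) = -11.5609
SPL = 86.9 + (-11.5609) = 75.34

75.34 dB


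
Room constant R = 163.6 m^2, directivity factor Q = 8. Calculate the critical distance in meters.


Given values:
  R = 163.6 m^2, Q = 8
Formula: d_c = 0.141 * sqrt(Q * R)
Compute Q * R = 8 * 163.6 = 1308.8
Compute sqrt(1308.8) = 36.1773
d_c = 0.141 * 36.1773 = 5.101

5.101 m


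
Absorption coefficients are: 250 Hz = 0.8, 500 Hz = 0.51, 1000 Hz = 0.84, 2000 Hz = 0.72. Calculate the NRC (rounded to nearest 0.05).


Given values:
  a_250 = 0.8, a_500 = 0.51
  a_1000 = 0.84, a_2000 = 0.72
Formula: NRC = (a250 + a500 + a1000 + a2000) / 4
Sum = 0.8 + 0.51 + 0.84 + 0.72 = 2.87
NRC = 2.87 / 4 = 0.7175
Rounded to nearest 0.05: 0.7

0.7


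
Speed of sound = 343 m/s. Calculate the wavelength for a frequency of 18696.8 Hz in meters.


Given values:
  c = 343 m/s, f = 18696.8 Hz
Formula: lambda = c / f
lambda = 343 / 18696.8
lambda = 0.0183

0.0183 m


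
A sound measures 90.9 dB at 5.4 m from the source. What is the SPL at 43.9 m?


Given values:
  SPL1 = 90.9 dB, r1 = 5.4 m, r2 = 43.9 m
Formula: SPL2 = SPL1 - 20 * log10(r2 / r1)
Compute ratio: r2 / r1 = 43.9 / 5.4 = 8.1296
Compute log10: log10(8.1296) = 0.910069
Compute drop: 20 * 0.910069 = 18.2014
SPL2 = 90.9 - 18.2014 = 72.7

72.7 dB


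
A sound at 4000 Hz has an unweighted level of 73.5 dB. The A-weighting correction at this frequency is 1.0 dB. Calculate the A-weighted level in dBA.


Given values:
  SPL = 73.5 dB
  A-weighting at 4000 Hz = 1.0 dB
Formula: L_A = SPL + A_weight
L_A = 73.5 + (1.0)
L_A = 74.5

74.5 dBA


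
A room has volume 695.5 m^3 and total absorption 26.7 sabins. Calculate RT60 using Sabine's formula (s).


Given values:
  V = 695.5 m^3
  A = 26.7 sabins
Formula: RT60 = 0.161 * V / A
Numerator: 0.161 * 695.5 = 111.9755
RT60 = 111.9755 / 26.7 = 4.194

4.194 s


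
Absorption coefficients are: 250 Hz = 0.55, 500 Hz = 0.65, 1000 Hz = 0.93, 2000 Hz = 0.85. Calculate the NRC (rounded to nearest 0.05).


Given values:
  a_250 = 0.55, a_500 = 0.65
  a_1000 = 0.93, a_2000 = 0.85
Formula: NRC = (a250 + a500 + a1000 + a2000) / 4
Sum = 0.55 + 0.65 + 0.93 + 0.85 = 2.98
NRC = 2.98 / 4 = 0.745
Rounded to nearest 0.05: 0.75

0.75
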